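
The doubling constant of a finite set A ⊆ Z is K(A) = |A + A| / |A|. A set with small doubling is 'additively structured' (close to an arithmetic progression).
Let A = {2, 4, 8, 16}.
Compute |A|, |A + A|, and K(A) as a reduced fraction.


|A| = 4.
Compute A + A by enumerating all 16 pairs.
A + A = {4, 6, 8, 10, 12, 16, 18, 20, 24, 32}, so |A + A| = 10.
K = |A + A| / |A| = 10/4 = 5/2 ≈ 2.5000.
Reference: AP of size 4 gives K = 7/4 ≈ 1.7500; a fully generic set of size 4 gives K ≈ 2.5000.

|A| = 4, |A + A| = 10, K = 10/4 = 5/2.


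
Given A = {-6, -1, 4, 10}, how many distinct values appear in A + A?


A + A = {a + a' : a, a' ∈ A}; |A| = 4.
General bounds: 2|A| - 1 ≤ |A + A| ≤ |A|(|A|+1)/2, i.e. 7 ≤ |A + A| ≤ 10.
Lower bound 2|A|-1 is attained iff A is an arithmetic progression.
Enumerate sums a + a' for a ≤ a' (symmetric, so this suffices):
a = -6: -6+-6=-12, -6+-1=-7, -6+4=-2, -6+10=4
a = -1: -1+-1=-2, -1+4=3, -1+10=9
a = 4: 4+4=8, 4+10=14
a = 10: 10+10=20
Distinct sums: {-12, -7, -2, 3, 4, 8, 9, 14, 20}
|A + A| = 9

|A + A| = 9


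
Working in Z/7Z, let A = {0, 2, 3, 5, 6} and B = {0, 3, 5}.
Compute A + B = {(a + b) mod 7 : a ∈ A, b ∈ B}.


Work in Z/7Z: reduce every sum a + b modulo 7.
Enumerate all 15 pairs:
a = 0: 0+0=0, 0+3=3, 0+5=5
a = 2: 2+0=2, 2+3=5, 2+5=0
a = 3: 3+0=3, 3+3=6, 3+5=1
a = 5: 5+0=5, 5+3=1, 5+5=3
a = 6: 6+0=6, 6+3=2, 6+5=4
Distinct residues collected: {0, 1, 2, 3, 4, 5, 6}
|A + B| = 7 (out of 7 total residues).

A + B = {0, 1, 2, 3, 4, 5, 6}


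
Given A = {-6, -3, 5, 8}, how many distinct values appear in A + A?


A + A = {a + a' : a, a' ∈ A}; |A| = 4.
General bounds: 2|A| - 1 ≤ |A + A| ≤ |A|(|A|+1)/2, i.e. 7 ≤ |A + A| ≤ 10.
Lower bound 2|A|-1 is attained iff A is an arithmetic progression.
Enumerate sums a + a' for a ≤ a' (symmetric, so this suffices):
a = -6: -6+-6=-12, -6+-3=-9, -6+5=-1, -6+8=2
a = -3: -3+-3=-6, -3+5=2, -3+8=5
a = 5: 5+5=10, 5+8=13
a = 8: 8+8=16
Distinct sums: {-12, -9, -6, -1, 2, 5, 10, 13, 16}
|A + A| = 9

|A + A| = 9


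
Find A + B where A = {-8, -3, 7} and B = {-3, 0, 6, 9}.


A + B = {a + b : a ∈ A, b ∈ B}.
Enumerate all |A|·|B| = 3·4 = 12 pairs (a, b) and collect distinct sums.
a = -8: -8+-3=-11, -8+0=-8, -8+6=-2, -8+9=1
a = -3: -3+-3=-6, -3+0=-3, -3+6=3, -3+9=6
a = 7: 7+-3=4, 7+0=7, 7+6=13, 7+9=16
Collecting distinct sums: A + B = {-11, -8, -6, -3, -2, 1, 3, 4, 6, 7, 13, 16}
|A + B| = 12

A + B = {-11, -8, -6, -3, -2, 1, 3, 4, 6, 7, 13, 16}


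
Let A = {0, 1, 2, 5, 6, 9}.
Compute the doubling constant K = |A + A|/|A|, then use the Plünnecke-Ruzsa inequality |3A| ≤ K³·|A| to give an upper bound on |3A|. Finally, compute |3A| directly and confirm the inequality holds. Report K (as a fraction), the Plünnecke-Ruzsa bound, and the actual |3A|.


|A| = 6.
Step 1: Compute A + A by enumerating all 36 pairs.
A + A = {0, 1, 2, 3, 4, 5, 6, 7, 8, 9, 10, 11, 12, 14, 15, 18}, so |A + A| = 16.
Step 2: Doubling constant K = |A + A|/|A| = 16/6 = 16/6 ≈ 2.6667.
Step 3: Plünnecke-Ruzsa gives |3A| ≤ K³·|A| = (2.6667)³ · 6 ≈ 113.7778.
Step 4: Compute 3A = A + A + A directly by enumerating all triples (a,b,c) ∈ A³; |3A| = 25.
Step 5: Check 25 ≤ 113.7778? Yes ✓.

K = 16/6, Plünnecke-Ruzsa bound K³|A| ≈ 113.7778, |3A| = 25, inequality holds.


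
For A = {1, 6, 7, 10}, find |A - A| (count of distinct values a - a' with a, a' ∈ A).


A - A = {a - a' : a, a' ∈ A}; |A| = 4.
Bounds: 2|A|-1 ≤ |A - A| ≤ |A|² - |A| + 1, i.e. 7 ≤ |A - A| ≤ 13.
Note: 0 ∈ A - A always (from a - a). The set is symmetric: if d ∈ A - A then -d ∈ A - A.
Enumerate nonzero differences d = a - a' with a > a' (then include -d):
Positive differences: {1, 3, 4, 5, 6, 9}
Full difference set: {0} ∪ (positive diffs) ∪ (negative diffs).
|A - A| = 1 + 2·6 = 13 (matches direct enumeration: 13).

|A - A| = 13


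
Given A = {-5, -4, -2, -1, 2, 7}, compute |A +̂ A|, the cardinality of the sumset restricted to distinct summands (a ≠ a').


Restricted sumset: A +̂ A = {a + a' : a ∈ A, a' ∈ A, a ≠ a'}.
Equivalently, take A + A and drop any sum 2a that is achievable ONLY as a + a for a ∈ A (i.e. sums representable only with equal summands).
Enumerate pairs (a, a') with a < a' (symmetric, so each unordered pair gives one sum; this covers all a ≠ a'):
  -5 + -4 = -9
  -5 + -2 = -7
  -5 + -1 = -6
  -5 + 2 = -3
  -5 + 7 = 2
  -4 + -2 = -6
  -4 + -1 = -5
  -4 + 2 = -2
  -4 + 7 = 3
  -2 + -1 = -3
  -2 + 2 = 0
  -2 + 7 = 5
  -1 + 2 = 1
  -1 + 7 = 6
  2 + 7 = 9
Collected distinct sums: {-9, -7, -6, -5, -3, -2, 0, 1, 2, 3, 5, 6, 9}
|A +̂ A| = 13
(Reference bound: |A +̂ A| ≥ 2|A| - 3 for |A| ≥ 2, with |A| = 6 giving ≥ 9.)

|A +̂ A| = 13


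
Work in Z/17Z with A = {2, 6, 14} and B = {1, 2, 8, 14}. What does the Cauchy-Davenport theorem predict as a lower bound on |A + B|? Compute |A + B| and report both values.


Cauchy-Davenport: |A + B| ≥ min(p, |A| + |B| - 1) for A, B nonempty in Z/pZ.
|A| = 3, |B| = 4, p = 17.
CD lower bound = min(17, 3 + 4 - 1) = min(17, 6) = 6.
Compute A + B mod 17 directly:
a = 2: 2+1=3, 2+2=4, 2+8=10, 2+14=16
a = 6: 6+1=7, 6+2=8, 6+8=14, 6+14=3
a = 14: 14+1=15, 14+2=16, 14+8=5, 14+14=11
A + B = {3, 4, 5, 7, 8, 10, 11, 14, 15, 16}, so |A + B| = 10.
Verify: 10 ≥ 6? Yes ✓.

CD lower bound = 6, actual |A + B| = 10.


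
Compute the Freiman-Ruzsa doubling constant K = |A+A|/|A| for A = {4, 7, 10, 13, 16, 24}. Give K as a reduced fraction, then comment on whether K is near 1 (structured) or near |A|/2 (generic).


|A| = 6.
Compute A + A by enumerating all 36 pairs.
A + A = {8, 11, 14, 17, 20, 23, 26, 28, 29, 31, 32, 34, 37, 40, 48}, so |A + A| = 15.
K = |A + A| / |A| = 15/6 = 5/2 ≈ 2.5000.
Reference: AP of size 6 gives K = 11/6 ≈ 1.8333; a fully generic set of size 6 gives K ≈ 3.5000.

|A| = 6, |A + A| = 15, K = 15/6 = 5/2.


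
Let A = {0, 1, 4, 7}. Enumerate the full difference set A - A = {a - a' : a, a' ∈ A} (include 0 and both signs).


A - A = {a - a' : a, a' ∈ A}.
Compute a - a' for each ordered pair (a, a'):
a = 0: 0-0=0, 0-1=-1, 0-4=-4, 0-7=-7
a = 1: 1-0=1, 1-1=0, 1-4=-3, 1-7=-6
a = 4: 4-0=4, 4-1=3, 4-4=0, 4-7=-3
a = 7: 7-0=7, 7-1=6, 7-4=3, 7-7=0
Collecting distinct values (and noting 0 appears from a-a):
A - A = {-7, -6, -4, -3, -1, 0, 1, 3, 4, 6, 7}
|A - A| = 11

A - A = {-7, -6, -4, -3, -1, 0, 1, 3, 4, 6, 7}


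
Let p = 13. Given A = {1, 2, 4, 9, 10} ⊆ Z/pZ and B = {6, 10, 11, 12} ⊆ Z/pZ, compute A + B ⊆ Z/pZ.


Work in Z/13Z: reduce every sum a + b modulo 13.
Enumerate all 20 pairs:
a = 1: 1+6=7, 1+10=11, 1+11=12, 1+12=0
a = 2: 2+6=8, 2+10=12, 2+11=0, 2+12=1
a = 4: 4+6=10, 4+10=1, 4+11=2, 4+12=3
a = 9: 9+6=2, 9+10=6, 9+11=7, 9+12=8
a = 10: 10+6=3, 10+10=7, 10+11=8, 10+12=9
Distinct residues collected: {0, 1, 2, 3, 6, 7, 8, 9, 10, 11, 12}
|A + B| = 11 (out of 13 total residues).

A + B = {0, 1, 2, 3, 6, 7, 8, 9, 10, 11, 12}


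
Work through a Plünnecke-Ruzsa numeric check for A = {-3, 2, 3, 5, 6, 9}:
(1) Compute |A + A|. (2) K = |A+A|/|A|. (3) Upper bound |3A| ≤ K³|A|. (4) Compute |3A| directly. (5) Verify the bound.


|A| = 6.
Step 1: Compute A + A by enumerating all 36 pairs.
A + A = {-6, -1, 0, 2, 3, 4, 5, 6, 7, 8, 9, 10, 11, 12, 14, 15, 18}, so |A + A| = 17.
Step 2: Doubling constant K = |A + A|/|A| = 17/6 = 17/6 ≈ 2.8333.
Step 3: Plünnecke-Ruzsa gives |3A| ≤ K³·|A| = (2.8333)³ · 6 ≈ 136.4722.
Step 4: Compute 3A = A + A + A directly by enumerating all triples (a,b,c) ∈ A³; |3A| = 29.
Step 5: Check 29 ≤ 136.4722? Yes ✓.

K = 17/6, Plünnecke-Ruzsa bound K³|A| ≈ 136.4722, |3A| = 29, inequality holds.


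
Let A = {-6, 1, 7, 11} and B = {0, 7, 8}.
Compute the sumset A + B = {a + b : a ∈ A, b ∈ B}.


A + B = {a + b : a ∈ A, b ∈ B}.
Enumerate all |A|·|B| = 4·3 = 12 pairs (a, b) and collect distinct sums.
a = -6: -6+0=-6, -6+7=1, -6+8=2
a = 1: 1+0=1, 1+7=8, 1+8=9
a = 7: 7+0=7, 7+7=14, 7+8=15
a = 11: 11+0=11, 11+7=18, 11+8=19
Collecting distinct sums: A + B = {-6, 1, 2, 7, 8, 9, 11, 14, 15, 18, 19}
|A + B| = 11

A + B = {-6, 1, 2, 7, 8, 9, 11, 14, 15, 18, 19}


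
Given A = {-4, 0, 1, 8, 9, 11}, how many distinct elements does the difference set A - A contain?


A - A = {a - a' : a, a' ∈ A}; |A| = 6.
Bounds: 2|A|-1 ≤ |A - A| ≤ |A|² - |A| + 1, i.e. 11 ≤ |A - A| ≤ 31.
Note: 0 ∈ A - A always (from a - a). The set is symmetric: if d ∈ A - A then -d ∈ A - A.
Enumerate nonzero differences d = a - a' with a > a' (then include -d):
Positive differences: {1, 2, 3, 4, 5, 7, 8, 9, 10, 11, 12, 13, 15}
Full difference set: {0} ∪ (positive diffs) ∪ (negative diffs).
|A - A| = 1 + 2·13 = 27 (matches direct enumeration: 27).

|A - A| = 27


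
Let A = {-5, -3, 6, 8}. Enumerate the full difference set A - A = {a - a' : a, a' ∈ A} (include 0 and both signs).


A - A = {a - a' : a, a' ∈ A}.
Compute a - a' for each ordered pair (a, a'):
a = -5: -5--5=0, -5--3=-2, -5-6=-11, -5-8=-13
a = -3: -3--5=2, -3--3=0, -3-6=-9, -3-8=-11
a = 6: 6--5=11, 6--3=9, 6-6=0, 6-8=-2
a = 8: 8--5=13, 8--3=11, 8-6=2, 8-8=0
Collecting distinct values (and noting 0 appears from a-a):
A - A = {-13, -11, -9, -2, 0, 2, 9, 11, 13}
|A - A| = 9

A - A = {-13, -11, -9, -2, 0, 2, 9, 11, 13}


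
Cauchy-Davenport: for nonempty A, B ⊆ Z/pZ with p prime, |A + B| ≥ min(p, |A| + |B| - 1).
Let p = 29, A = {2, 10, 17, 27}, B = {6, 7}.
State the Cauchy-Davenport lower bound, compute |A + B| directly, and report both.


Cauchy-Davenport: |A + B| ≥ min(p, |A| + |B| - 1) for A, B nonempty in Z/pZ.
|A| = 4, |B| = 2, p = 29.
CD lower bound = min(29, 4 + 2 - 1) = min(29, 5) = 5.
Compute A + B mod 29 directly:
a = 2: 2+6=8, 2+7=9
a = 10: 10+6=16, 10+7=17
a = 17: 17+6=23, 17+7=24
a = 27: 27+6=4, 27+7=5
A + B = {4, 5, 8, 9, 16, 17, 23, 24}, so |A + B| = 8.
Verify: 8 ≥ 5? Yes ✓.

CD lower bound = 5, actual |A + B| = 8.


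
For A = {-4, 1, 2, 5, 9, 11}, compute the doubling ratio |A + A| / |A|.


|A| = 6.
Compute A + A by enumerating all 36 pairs.
A + A = {-8, -3, -2, 1, 2, 3, 4, 5, 6, 7, 10, 11, 12, 13, 14, 16, 18, 20, 22}, so |A + A| = 19.
K = |A + A| / |A| = 19/6 (already in lowest terms) ≈ 3.1667.
Reference: AP of size 6 gives K = 11/6 ≈ 1.8333; a fully generic set of size 6 gives K ≈ 3.5000.

|A| = 6, |A + A| = 19, K = 19/6.


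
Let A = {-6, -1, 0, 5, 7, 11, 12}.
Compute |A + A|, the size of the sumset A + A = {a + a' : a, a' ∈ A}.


A + A = {a + a' : a, a' ∈ A}; |A| = 7.
General bounds: 2|A| - 1 ≤ |A + A| ≤ |A|(|A|+1)/2, i.e. 13 ≤ |A + A| ≤ 28.
Lower bound 2|A|-1 is attained iff A is an arithmetic progression.
Enumerate sums a + a' for a ≤ a' (symmetric, so this suffices):
a = -6: -6+-6=-12, -6+-1=-7, -6+0=-6, -6+5=-1, -6+7=1, -6+11=5, -6+12=6
a = -1: -1+-1=-2, -1+0=-1, -1+5=4, -1+7=6, -1+11=10, -1+12=11
a = 0: 0+0=0, 0+5=5, 0+7=7, 0+11=11, 0+12=12
a = 5: 5+5=10, 5+7=12, 5+11=16, 5+12=17
a = 7: 7+7=14, 7+11=18, 7+12=19
a = 11: 11+11=22, 11+12=23
a = 12: 12+12=24
Distinct sums: {-12, -7, -6, -2, -1, 0, 1, 4, 5, 6, 7, 10, 11, 12, 14, 16, 17, 18, 19, 22, 23, 24}
|A + A| = 22

|A + A| = 22


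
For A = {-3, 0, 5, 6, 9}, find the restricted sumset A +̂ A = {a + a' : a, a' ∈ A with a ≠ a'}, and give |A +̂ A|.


Restricted sumset: A +̂ A = {a + a' : a ∈ A, a' ∈ A, a ≠ a'}.
Equivalently, take A + A and drop any sum 2a that is achievable ONLY as a + a for a ∈ A (i.e. sums representable only with equal summands).
Enumerate pairs (a, a') with a < a' (symmetric, so each unordered pair gives one sum; this covers all a ≠ a'):
  -3 + 0 = -3
  -3 + 5 = 2
  -3 + 6 = 3
  -3 + 9 = 6
  0 + 5 = 5
  0 + 6 = 6
  0 + 9 = 9
  5 + 6 = 11
  5 + 9 = 14
  6 + 9 = 15
Collected distinct sums: {-3, 2, 3, 5, 6, 9, 11, 14, 15}
|A +̂ A| = 9
(Reference bound: |A +̂ A| ≥ 2|A| - 3 for |A| ≥ 2, with |A| = 5 giving ≥ 7.)

|A +̂ A| = 9


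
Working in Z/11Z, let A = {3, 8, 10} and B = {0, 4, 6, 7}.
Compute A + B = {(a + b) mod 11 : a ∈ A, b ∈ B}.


Work in Z/11Z: reduce every sum a + b modulo 11.
Enumerate all 12 pairs:
a = 3: 3+0=3, 3+4=7, 3+6=9, 3+7=10
a = 8: 8+0=8, 8+4=1, 8+6=3, 8+7=4
a = 10: 10+0=10, 10+4=3, 10+6=5, 10+7=6
Distinct residues collected: {1, 3, 4, 5, 6, 7, 8, 9, 10}
|A + B| = 9 (out of 11 total residues).

A + B = {1, 3, 4, 5, 6, 7, 8, 9, 10}


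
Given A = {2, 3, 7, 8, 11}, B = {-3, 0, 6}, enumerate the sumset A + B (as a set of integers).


A + B = {a + b : a ∈ A, b ∈ B}.
Enumerate all |A|·|B| = 5·3 = 15 pairs (a, b) and collect distinct sums.
a = 2: 2+-3=-1, 2+0=2, 2+6=8
a = 3: 3+-3=0, 3+0=3, 3+6=9
a = 7: 7+-3=4, 7+0=7, 7+6=13
a = 8: 8+-3=5, 8+0=8, 8+6=14
a = 11: 11+-3=8, 11+0=11, 11+6=17
Collecting distinct sums: A + B = {-1, 0, 2, 3, 4, 5, 7, 8, 9, 11, 13, 14, 17}
|A + B| = 13

A + B = {-1, 0, 2, 3, 4, 5, 7, 8, 9, 11, 13, 14, 17}


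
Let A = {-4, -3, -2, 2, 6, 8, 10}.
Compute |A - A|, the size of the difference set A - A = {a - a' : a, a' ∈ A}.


A - A = {a - a' : a, a' ∈ A}; |A| = 7.
Bounds: 2|A|-1 ≤ |A - A| ≤ |A|² - |A| + 1, i.e. 13 ≤ |A - A| ≤ 43.
Note: 0 ∈ A - A always (from a - a). The set is symmetric: if d ∈ A - A then -d ∈ A - A.
Enumerate nonzero differences d = a - a' with a > a' (then include -d):
Positive differences: {1, 2, 4, 5, 6, 8, 9, 10, 11, 12, 13, 14}
Full difference set: {0} ∪ (positive diffs) ∪ (negative diffs).
|A - A| = 1 + 2·12 = 25 (matches direct enumeration: 25).

|A - A| = 25


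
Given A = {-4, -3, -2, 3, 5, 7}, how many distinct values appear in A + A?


A + A = {a + a' : a, a' ∈ A}; |A| = 6.
General bounds: 2|A| - 1 ≤ |A + A| ≤ |A|(|A|+1)/2, i.e. 11 ≤ |A + A| ≤ 21.
Lower bound 2|A|-1 is attained iff A is an arithmetic progression.
Enumerate sums a + a' for a ≤ a' (symmetric, so this suffices):
a = -4: -4+-4=-8, -4+-3=-7, -4+-2=-6, -4+3=-1, -4+5=1, -4+7=3
a = -3: -3+-3=-6, -3+-2=-5, -3+3=0, -3+5=2, -3+7=4
a = -2: -2+-2=-4, -2+3=1, -2+5=3, -2+7=5
a = 3: 3+3=6, 3+5=8, 3+7=10
a = 5: 5+5=10, 5+7=12
a = 7: 7+7=14
Distinct sums: {-8, -7, -6, -5, -4, -1, 0, 1, 2, 3, 4, 5, 6, 8, 10, 12, 14}
|A + A| = 17

|A + A| = 17


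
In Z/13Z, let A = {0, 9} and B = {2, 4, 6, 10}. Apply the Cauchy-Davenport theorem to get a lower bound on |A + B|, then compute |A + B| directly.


Cauchy-Davenport: |A + B| ≥ min(p, |A| + |B| - 1) for A, B nonempty in Z/pZ.
|A| = 2, |B| = 4, p = 13.
CD lower bound = min(13, 2 + 4 - 1) = min(13, 5) = 5.
Compute A + B mod 13 directly:
a = 0: 0+2=2, 0+4=4, 0+6=6, 0+10=10
a = 9: 9+2=11, 9+4=0, 9+6=2, 9+10=6
A + B = {0, 2, 4, 6, 10, 11}, so |A + B| = 6.
Verify: 6 ≥ 5? Yes ✓.

CD lower bound = 5, actual |A + B| = 6.


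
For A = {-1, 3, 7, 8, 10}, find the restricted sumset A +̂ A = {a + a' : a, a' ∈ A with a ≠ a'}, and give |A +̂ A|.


Restricted sumset: A +̂ A = {a + a' : a ∈ A, a' ∈ A, a ≠ a'}.
Equivalently, take A + A and drop any sum 2a that is achievable ONLY as a + a for a ∈ A (i.e. sums representable only with equal summands).
Enumerate pairs (a, a') with a < a' (symmetric, so each unordered pair gives one sum; this covers all a ≠ a'):
  -1 + 3 = 2
  -1 + 7 = 6
  -1 + 8 = 7
  -1 + 10 = 9
  3 + 7 = 10
  3 + 8 = 11
  3 + 10 = 13
  7 + 8 = 15
  7 + 10 = 17
  8 + 10 = 18
Collected distinct sums: {2, 6, 7, 9, 10, 11, 13, 15, 17, 18}
|A +̂ A| = 10
(Reference bound: |A +̂ A| ≥ 2|A| - 3 for |A| ≥ 2, with |A| = 5 giving ≥ 7.)

|A +̂ A| = 10


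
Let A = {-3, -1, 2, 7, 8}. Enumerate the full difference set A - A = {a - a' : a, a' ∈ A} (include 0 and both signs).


A - A = {a - a' : a, a' ∈ A}.
Compute a - a' for each ordered pair (a, a'):
a = -3: -3--3=0, -3--1=-2, -3-2=-5, -3-7=-10, -3-8=-11
a = -1: -1--3=2, -1--1=0, -1-2=-3, -1-7=-8, -1-8=-9
a = 2: 2--3=5, 2--1=3, 2-2=0, 2-7=-5, 2-8=-6
a = 7: 7--3=10, 7--1=8, 7-2=5, 7-7=0, 7-8=-1
a = 8: 8--3=11, 8--1=9, 8-2=6, 8-7=1, 8-8=0
Collecting distinct values (and noting 0 appears from a-a):
A - A = {-11, -10, -9, -8, -6, -5, -3, -2, -1, 0, 1, 2, 3, 5, 6, 8, 9, 10, 11}
|A - A| = 19

A - A = {-11, -10, -9, -8, -6, -5, -3, -2, -1, 0, 1, 2, 3, 5, 6, 8, 9, 10, 11}


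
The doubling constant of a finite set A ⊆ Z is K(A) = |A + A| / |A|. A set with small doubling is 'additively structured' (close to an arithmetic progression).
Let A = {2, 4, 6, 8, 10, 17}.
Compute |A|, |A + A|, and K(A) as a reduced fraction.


|A| = 6.
Compute A + A by enumerating all 36 pairs.
A + A = {4, 6, 8, 10, 12, 14, 16, 18, 19, 20, 21, 23, 25, 27, 34}, so |A + A| = 15.
K = |A + A| / |A| = 15/6 = 5/2 ≈ 2.5000.
Reference: AP of size 6 gives K = 11/6 ≈ 1.8333; a fully generic set of size 6 gives K ≈ 3.5000.

|A| = 6, |A + A| = 15, K = 15/6 = 5/2.


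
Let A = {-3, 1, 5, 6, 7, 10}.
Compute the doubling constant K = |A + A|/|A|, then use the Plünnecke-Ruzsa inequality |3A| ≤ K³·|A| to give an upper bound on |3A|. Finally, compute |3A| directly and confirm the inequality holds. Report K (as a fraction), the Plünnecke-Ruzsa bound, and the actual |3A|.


|A| = 6.
Step 1: Compute A + A by enumerating all 36 pairs.
A + A = {-6, -2, 2, 3, 4, 6, 7, 8, 10, 11, 12, 13, 14, 15, 16, 17, 20}, so |A + A| = 17.
Step 2: Doubling constant K = |A + A|/|A| = 17/6 = 17/6 ≈ 2.8333.
Step 3: Plünnecke-Ruzsa gives |3A| ≤ K³·|A| = (2.8333)³ · 6 ≈ 136.4722.
Step 4: Compute 3A = A + A + A directly by enumerating all triples (a,b,c) ∈ A³; |3A| = 30.
Step 5: Check 30 ≤ 136.4722? Yes ✓.

K = 17/6, Plünnecke-Ruzsa bound K³|A| ≈ 136.4722, |3A| = 30, inequality holds.


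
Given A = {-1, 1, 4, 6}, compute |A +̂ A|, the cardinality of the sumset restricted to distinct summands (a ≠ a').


Restricted sumset: A +̂ A = {a + a' : a ∈ A, a' ∈ A, a ≠ a'}.
Equivalently, take A + A and drop any sum 2a that is achievable ONLY as a + a for a ∈ A (i.e. sums representable only with equal summands).
Enumerate pairs (a, a') with a < a' (symmetric, so each unordered pair gives one sum; this covers all a ≠ a'):
  -1 + 1 = 0
  -1 + 4 = 3
  -1 + 6 = 5
  1 + 4 = 5
  1 + 6 = 7
  4 + 6 = 10
Collected distinct sums: {0, 3, 5, 7, 10}
|A +̂ A| = 5
(Reference bound: |A +̂ A| ≥ 2|A| - 3 for |A| ≥ 2, with |A| = 4 giving ≥ 5.)

|A +̂ A| = 5


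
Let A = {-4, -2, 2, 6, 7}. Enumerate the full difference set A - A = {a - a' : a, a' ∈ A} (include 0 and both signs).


A - A = {a - a' : a, a' ∈ A}.
Compute a - a' for each ordered pair (a, a'):
a = -4: -4--4=0, -4--2=-2, -4-2=-6, -4-6=-10, -4-7=-11
a = -2: -2--4=2, -2--2=0, -2-2=-4, -2-6=-8, -2-7=-9
a = 2: 2--4=6, 2--2=4, 2-2=0, 2-6=-4, 2-7=-5
a = 6: 6--4=10, 6--2=8, 6-2=4, 6-6=0, 6-7=-1
a = 7: 7--4=11, 7--2=9, 7-2=5, 7-6=1, 7-7=0
Collecting distinct values (and noting 0 appears from a-a):
A - A = {-11, -10, -9, -8, -6, -5, -4, -2, -1, 0, 1, 2, 4, 5, 6, 8, 9, 10, 11}
|A - A| = 19

A - A = {-11, -10, -9, -8, -6, -5, -4, -2, -1, 0, 1, 2, 4, 5, 6, 8, 9, 10, 11}


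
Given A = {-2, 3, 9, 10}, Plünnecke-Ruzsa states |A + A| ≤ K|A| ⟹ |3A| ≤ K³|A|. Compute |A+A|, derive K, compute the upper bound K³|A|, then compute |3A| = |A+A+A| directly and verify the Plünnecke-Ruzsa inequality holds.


|A| = 4.
Step 1: Compute A + A by enumerating all 16 pairs.
A + A = {-4, 1, 6, 7, 8, 12, 13, 18, 19, 20}, so |A + A| = 10.
Step 2: Doubling constant K = |A + A|/|A| = 10/4 = 10/4 ≈ 2.5000.
Step 3: Plünnecke-Ruzsa gives |3A| ≤ K³·|A| = (2.5000)³ · 4 ≈ 62.5000.
Step 4: Compute 3A = A + A + A directly by enumerating all triples (a,b,c) ∈ A³; |3A| = 19.
Step 5: Check 19 ≤ 62.5000? Yes ✓.

K = 10/4, Plünnecke-Ruzsa bound K³|A| ≈ 62.5000, |3A| = 19, inequality holds.


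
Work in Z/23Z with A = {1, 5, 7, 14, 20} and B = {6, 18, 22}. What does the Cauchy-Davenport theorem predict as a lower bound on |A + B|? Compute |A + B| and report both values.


Cauchy-Davenport: |A + B| ≥ min(p, |A| + |B| - 1) for A, B nonempty in Z/pZ.
|A| = 5, |B| = 3, p = 23.
CD lower bound = min(23, 5 + 3 - 1) = min(23, 7) = 7.
Compute A + B mod 23 directly:
a = 1: 1+6=7, 1+18=19, 1+22=0
a = 5: 5+6=11, 5+18=0, 5+22=4
a = 7: 7+6=13, 7+18=2, 7+22=6
a = 14: 14+6=20, 14+18=9, 14+22=13
a = 20: 20+6=3, 20+18=15, 20+22=19
A + B = {0, 2, 3, 4, 6, 7, 9, 11, 13, 15, 19, 20}, so |A + B| = 12.
Verify: 12 ≥ 7? Yes ✓.

CD lower bound = 7, actual |A + B| = 12.


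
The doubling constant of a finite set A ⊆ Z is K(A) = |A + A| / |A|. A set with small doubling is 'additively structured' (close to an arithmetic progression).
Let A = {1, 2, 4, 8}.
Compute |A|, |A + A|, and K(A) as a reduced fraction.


|A| = 4.
Compute A + A by enumerating all 16 pairs.
A + A = {2, 3, 4, 5, 6, 8, 9, 10, 12, 16}, so |A + A| = 10.
K = |A + A| / |A| = 10/4 = 5/2 ≈ 2.5000.
Reference: AP of size 4 gives K = 7/4 ≈ 1.7500; a fully generic set of size 4 gives K ≈ 2.5000.

|A| = 4, |A + A| = 10, K = 10/4 = 5/2.


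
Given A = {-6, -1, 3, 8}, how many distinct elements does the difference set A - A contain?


A - A = {a - a' : a, a' ∈ A}; |A| = 4.
Bounds: 2|A|-1 ≤ |A - A| ≤ |A|² - |A| + 1, i.e. 7 ≤ |A - A| ≤ 13.
Note: 0 ∈ A - A always (from a - a). The set is symmetric: if d ∈ A - A then -d ∈ A - A.
Enumerate nonzero differences d = a - a' with a > a' (then include -d):
Positive differences: {4, 5, 9, 14}
Full difference set: {0} ∪ (positive diffs) ∪ (negative diffs).
|A - A| = 1 + 2·4 = 9 (matches direct enumeration: 9).

|A - A| = 9


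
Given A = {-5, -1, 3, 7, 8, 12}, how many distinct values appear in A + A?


A + A = {a + a' : a, a' ∈ A}; |A| = 6.
General bounds: 2|A| - 1 ≤ |A + A| ≤ |A|(|A|+1)/2, i.e. 11 ≤ |A + A| ≤ 21.
Lower bound 2|A|-1 is attained iff A is an arithmetic progression.
Enumerate sums a + a' for a ≤ a' (symmetric, so this suffices):
a = -5: -5+-5=-10, -5+-1=-6, -5+3=-2, -5+7=2, -5+8=3, -5+12=7
a = -1: -1+-1=-2, -1+3=2, -1+7=6, -1+8=7, -1+12=11
a = 3: 3+3=6, 3+7=10, 3+8=11, 3+12=15
a = 7: 7+7=14, 7+8=15, 7+12=19
a = 8: 8+8=16, 8+12=20
a = 12: 12+12=24
Distinct sums: {-10, -6, -2, 2, 3, 6, 7, 10, 11, 14, 15, 16, 19, 20, 24}
|A + A| = 15

|A + A| = 15


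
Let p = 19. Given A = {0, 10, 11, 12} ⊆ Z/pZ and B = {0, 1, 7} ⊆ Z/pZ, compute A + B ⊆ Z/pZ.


Work in Z/19Z: reduce every sum a + b modulo 19.
Enumerate all 12 pairs:
a = 0: 0+0=0, 0+1=1, 0+7=7
a = 10: 10+0=10, 10+1=11, 10+7=17
a = 11: 11+0=11, 11+1=12, 11+7=18
a = 12: 12+0=12, 12+1=13, 12+7=0
Distinct residues collected: {0, 1, 7, 10, 11, 12, 13, 17, 18}
|A + B| = 9 (out of 19 total residues).

A + B = {0, 1, 7, 10, 11, 12, 13, 17, 18}


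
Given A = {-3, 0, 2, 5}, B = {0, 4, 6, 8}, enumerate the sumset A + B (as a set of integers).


A + B = {a + b : a ∈ A, b ∈ B}.
Enumerate all |A|·|B| = 4·4 = 16 pairs (a, b) and collect distinct sums.
a = -3: -3+0=-3, -3+4=1, -3+6=3, -3+8=5
a = 0: 0+0=0, 0+4=4, 0+6=6, 0+8=8
a = 2: 2+0=2, 2+4=6, 2+6=8, 2+8=10
a = 5: 5+0=5, 5+4=9, 5+6=11, 5+8=13
Collecting distinct sums: A + B = {-3, 0, 1, 2, 3, 4, 5, 6, 8, 9, 10, 11, 13}
|A + B| = 13

A + B = {-3, 0, 1, 2, 3, 4, 5, 6, 8, 9, 10, 11, 13}


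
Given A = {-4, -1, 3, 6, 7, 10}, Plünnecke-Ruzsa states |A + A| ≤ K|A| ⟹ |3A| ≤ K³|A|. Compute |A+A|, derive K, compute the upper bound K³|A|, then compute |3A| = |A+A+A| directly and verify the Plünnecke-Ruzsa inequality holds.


|A| = 6.
Step 1: Compute A + A by enumerating all 36 pairs.
A + A = {-8, -5, -2, -1, 2, 3, 5, 6, 9, 10, 12, 13, 14, 16, 17, 20}, so |A + A| = 16.
Step 2: Doubling constant K = |A + A|/|A| = 16/6 = 16/6 ≈ 2.6667.
Step 3: Plünnecke-Ruzsa gives |3A| ≤ K³·|A| = (2.6667)³ · 6 ≈ 113.7778.
Step 4: Compute 3A = A + A + A directly by enumerating all triples (a,b,c) ∈ A³; |3A| = 31.
Step 5: Check 31 ≤ 113.7778? Yes ✓.

K = 16/6, Plünnecke-Ruzsa bound K³|A| ≈ 113.7778, |3A| = 31, inequality holds.


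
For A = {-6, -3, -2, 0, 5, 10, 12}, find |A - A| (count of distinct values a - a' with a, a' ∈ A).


A - A = {a - a' : a, a' ∈ A}; |A| = 7.
Bounds: 2|A|-1 ≤ |A - A| ≤ |A|² - |A| + 1, i.e. 13 ≤ |A - A| ≤ 43.
Note: 0 ∈ A - A always (from a - a). The set is symmetric: if d ∈ A - A then -d ∈ A - A.
Enumerate nonzero differences d = a - a' with a > a' (then include -d):
Positive differences: {1, 2, 3, 4, 5, 6, 7, 8, 10, 11, 12, 13, 14, 15, 16, 18}
Full difference set: {0} ∪ (positive diffs) ∪ (negative diffs).
|A - A| = 1 + 2·16 = 33 (matches direct enumeration: 33).

|A - A| = 33


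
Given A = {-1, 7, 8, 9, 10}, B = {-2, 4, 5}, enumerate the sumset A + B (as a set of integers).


A + B = {a + b : a ∈ A, b ∈ B}.
Enumerate all |A|·|B| = 5·3 = 15 pairs (a, b) and collect distinct sums.
a = -1: -1+-2=-3, -1+4=3, -1+5=4
a = 7: 7+-2=5, 7+4=11, 7+5=12
a = 8: 8+-2=6, 8+4=12, 8+5=13
a = 9: 9+-2=7, 9+4=13, 9+5=14
a = 10: 10+-2=8, 10+4=14, 10+5=15
Collecting distinct sums: A + B = {-3, 3, 4, 5, 6, 7, 8, 11, 12, 13, 14, 15}
|A + B| = 12

A + B = {-3, 3, 4, 5, 6, 7, 8, 11, 12, 13, 14, 15}


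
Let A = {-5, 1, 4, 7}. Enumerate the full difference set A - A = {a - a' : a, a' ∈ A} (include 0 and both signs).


A - A = {a - a' : a, a' ∈ A}.
Compute a - a' for each ordered pair (a, a'):
a = -5: -5--5=0, -5-1=-6, -5-4=-9, -5-7=-12
a = 1: 1--5=6, 1-1=0, 1-4=-3, 1-7=-6
a = 4: 4--5=9, 4-1=3, 4-4=0, 4-7=-3
a = 7: 7--5=12, 7-1=6, 7-4=3, 7-7=0
Collecting distinct values (and noting 0 appears from a-a):
A - A = {-12, -9, -6, -3, 0, 3, 6, 9, 12}
|A - A| = 9

A - A = {-12, -9, -6, -3, 0, 3, 6, 9, 12}


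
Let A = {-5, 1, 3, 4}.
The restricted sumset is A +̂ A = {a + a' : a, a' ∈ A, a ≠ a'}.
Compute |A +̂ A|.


Restricted sumset: A +̂ A = {a + a' : a ∈ A, a' ∈ A, a ≠ a'}.
Equivalently, take A + A and drop any sum 2a that is achievable ONLY as a + a for a ∈ A (i.e. sums representable only with equal summands).
Enumerate pairs (a, a') with a < a' (symmetric, so each unordered pair gives one sum; this covers all a ≠ a'):
  -5 + 1 = -4
  -5 + 3 = -2
  -5 + 4 = -1
  1 + 3 = 4
  1 + 4 = 5
  3 + 4 = 7
Collected distinct sums: {-4, -2, -1, 4, 5, 7}
|A +̂ A| = 6
(Reference bound: |A +̂ A| ≥ 2|A| - 3 for |A| ≥ 2, with |A| = 4 giving ≥ 5.)

|A +̂ A| = 6


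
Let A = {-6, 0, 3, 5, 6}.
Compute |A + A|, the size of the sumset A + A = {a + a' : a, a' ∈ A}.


A + A = {a + a' : a, a' ∈ A}; |A| = 5.
General bounds: 2|A| - 1 ≤ |A + A| ≤ |A|(|A|+1)/2, i.e. 9 ≤ |A + A| ≤ 15.
Lower bound 2|A|-1 is attained iff A is an arithmetic progression.
Enumerate sums a + a' for a ≤ a' (symmetric, so this suffices):
a = -6: -6+-6=-12, -6+0=-6, -6+3=-3, -6+5=-1, -6+6=0
a = 0: 0+0=0, 0+3=3, 0+5=5, 0+6=6
a = 3: 3+3=6, 3+5=8, 3+6=9
a = 5: 5+5=10, 5+6=11
a = 6: 6+6=12
Distinct sums: {-12, -6, -3, -1, 0, 3, 5, 6, 8, 9, 10, 11, 12}
|A + A| = 13

|A + A| = 13


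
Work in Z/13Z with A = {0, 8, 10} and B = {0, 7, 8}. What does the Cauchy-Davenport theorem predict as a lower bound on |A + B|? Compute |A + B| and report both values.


Cauchy-Davenport: |A + B| ≥ min(p, |A| + |B| - 1) for A, B nonempty in Z/pZ.
|A| = 3, |B| = 3, p = 13.
CD lower bound = min(13, 3 + 3 - 1) = min(13, 5) = 5.
Compute A + B mod 13 directly:
a = 0: 0+0=0, 0+7=7, 0+8=8
a = 8: 8+0=8, 8+7=2, 8+8=3
a = 10: 10+0=10, 10+7=4, 10+8=5
A + B = {0, 2, 3, 4, 5, 7, 8, 10}, so |A + B| = 8.
Verify: 8 ≥ 5? Yes ✓.

CD lower bound = 5, actual |A + B| = 8.


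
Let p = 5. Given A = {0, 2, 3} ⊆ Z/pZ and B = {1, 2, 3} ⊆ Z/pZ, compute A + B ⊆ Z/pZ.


Work in Z/5Z: reduce every sum a + b modulo 5.
Enumerate all 9 pairs:
a = 0: 0+1=1, 0+2=2, 0+3=3
a = 2: 2+1=3, 2+2=4, 2+3=0
a = 3: 3+1=4, 3+2=0, 3+3=1
Distinct residues collected: {0, 1, 2, 3, 4}
|A + B| = 5 (out of 5 total residues).

A + B = {0, 1, 2, 3, 4}


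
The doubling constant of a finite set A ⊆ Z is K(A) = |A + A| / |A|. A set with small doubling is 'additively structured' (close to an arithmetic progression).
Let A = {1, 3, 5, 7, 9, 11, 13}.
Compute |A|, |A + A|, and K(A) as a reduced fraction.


|A| = 7.
Compute A + A by enumerating all 49 pairs.
A + A = {2, 4, 6, 8, 10, 12, 14, 16, 18, 20, 22, 24, 26}, so |A + A| = 13.
K = |A + A| / |A| = 13/7 (already in lowest terms) ≈ 1.8571.
Reference: AP of size 7 gives K = 13/7 ≈ 1.8571; a fully generic set of size 7 gives K ≈ 4.0000.

|A| = 7, |A + A| = 13, K = 13/7.


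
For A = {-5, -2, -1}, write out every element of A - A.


A - A = {a - a' : a, a' ∈ A}.
Compute a - a' for each ordered pair (a, a'):
a = -5: -5--5=0, -5--2=-3, -5--1=-4
a = -2: -2--5=3, -2--2=0, -2--1=-1
a = -1: -1--5=4, -1--2=1, -1--1=0
Collecting distinct values (and noting 0 appears from a-a):
A - A = {-4, -3, -1, 0, 1, 3, 4}
|A - A| = 7

A - A = {-4, -3, -1, 0, 1, 3, 4}


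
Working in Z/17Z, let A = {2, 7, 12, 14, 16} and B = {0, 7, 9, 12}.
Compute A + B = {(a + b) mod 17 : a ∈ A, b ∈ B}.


Work in Z/17Z: reduce every sum a + b modulo 17.
Enumerate all 20 pairs:
a = 2: 2+0=2, 2+7=9, 2+9=11, 2+12=14
a = 7: 7+0=7, 7+7=14, 7+9=16, 7+12=2
a = 12: 12+0=12, 12+7=2, 12+9=4, 12+12=7
a = 14: 14+0=14, 14+7=4, 14+9=6, 14+12=9
a = 16: 16+0=16, 16+7=6, 16+9=8, 16+12=11
Distinct residues collected: {2, 4, 6, 7, 8, 9, 11, 12, 14, 16}
|A + B| = 10 (out of 17 total residues).

A + B = {2, 4, 6, 7, 8, 9, 11, 12, 14, 16}


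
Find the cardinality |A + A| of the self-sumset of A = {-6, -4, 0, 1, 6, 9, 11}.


A + A = {a + a' : a, a' ∈ A}; |A| = 7.
General bounds: 2|A| - 1 ≤ |A + A| ≤ |A|(|A|+1)/2, i.e. 13 ≤ |A + A| ≤ 28.
Lower bound 2|A|-1 is attained iff A is an arithmetic progression.
Enumerate sums a + a' for a ≤ a' (symmetric, so this suffices):
a = -6: -6+-6=-12, -6+-4=-10, -6+0=-6, -6+1=-5, -6+6=0, -6+9=3, -6+11=5
a = -4: -4+-4=-8, -4+0=-4, -4+1=-3, -4+6=2, -4+9=5, -4+11=7
a = 0: 0+0=0, 0+1=1, 0+6=6, 0+9=9, 0+11=11
a = 1: 1+1=2, 1+6=7, 1+9=10, 1+11=12
a = 6: 6+6=12, 6+9=15, 6+11=17
a = 9: 9+9=18, 9+11=20
a = 11: 11+11=22
Distinct sums: {-12, -10, -8, -6, -5, -4, -3, 0, 1, 2, 3, 5, 6, 7, 9, 10, 11, 12, 15, 17, 18, 20, 22}
|A + A| = 23

|A + A| = 23


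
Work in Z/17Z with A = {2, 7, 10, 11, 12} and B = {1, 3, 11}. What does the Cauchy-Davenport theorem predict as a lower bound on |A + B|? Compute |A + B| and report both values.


Cauchy-Davenport: |A + B| ≥ min(p, |A| + |B| - 1) for A, B nonempty in Z/pZ.
|A| = 5, |B| = 3, p = 17.
CD lower bound = min(17, 5 + 3 - 1) = min(17, 7) = 7.
Compute A + B mod 17 directly:
a = 2: 2+1=3, 2+3=5, 2+11=13
a = 7: 7+1=8, 7+3=10, 7+11=1
a = 10: 10+1=11, 10+3=13, 10+11=4
a = 11: 11+1=12, 11+3=14, 11+11=5
a = 12: 12+1=13, 12+3=15, 12+11=6
A + B = {1, 3, 4, 5, 6, 8, 10, 11, 12, 13, 14, 15}, so |A + B| = 12.
Verify: 12 ≥ 7? Yes ✓.

CD lower bound = 7, actual |A + B| = 12.


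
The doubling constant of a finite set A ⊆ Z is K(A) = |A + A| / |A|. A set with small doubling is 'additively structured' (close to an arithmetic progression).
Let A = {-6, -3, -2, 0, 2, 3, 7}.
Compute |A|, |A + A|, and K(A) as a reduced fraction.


|A| = 7.
Compute A + A by enumerating all 49 pairs.
A + A = {-12, -9, -8, -6, -5, -4, -3, -2, -1, 0, 1, 2, 3, 4, 5, 6, 7, 9, 10, 14}, so |A + A| = 20.
K = |A + A| / |A| = 20/7 (already in lowest terms) ≈ 2.8571.
Reference: AP of size 7 gives K = 13/7 ≈ 1.8571; a fully generic set of size 7 gives K ≈ 4.0000.

|A| = 7, |A + A| = 20, K = 20/7.


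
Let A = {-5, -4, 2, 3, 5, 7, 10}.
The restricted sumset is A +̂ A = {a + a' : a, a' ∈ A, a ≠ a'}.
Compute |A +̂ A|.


Restricted sumset: A +̂ A = {a + a' : a ∈ A, a' ∈ A, a ≠ a'}.
Equivalently, take A + A and drop any sum 2a that is achievable ONLY as a + a for a ∈ A (i.e. sums representable only with equal summands).
Enumerate pairs (a, a') with a < a' (symmetric, so each unordered pair gives one sum; this covers all a ≠ a'):
  -5 + -4 = -9
  -5 + 2 = -3
  -5 + 3 = -2
  -5 + 5 = 0
  -5 + 7 = 2
  -5 + 10 = 5
  -4 + 2 = -2
  -4 + 3 = -1
  -4 + 5 = 1
  -4 + 7 = 3
  -4 + 10 = 6
  2 + 3 = 5
  2 + 5 = 7
  2 + 7 = 9
  2 + 10 = 12
  3 + 5 = 8
  3 + 7 = 10
  3 + 10 = 13
  5 + 7 = 12
  5 + 10 = 15
  7 + 10 = 17
Collected distinct sums: {-9, -3, -2, -1, 0, 1, 2, 3, 5, 6, 7, 8, 9, 10, 12, 13, 15, 17}
|A +̂ A| = 18
(Reference bound: |A +̂ A| ≥ 2|A| - 3 for |A| ≥ 2, with |A| = 7 giving ≥ 11.)

|A +̂ A| = 18


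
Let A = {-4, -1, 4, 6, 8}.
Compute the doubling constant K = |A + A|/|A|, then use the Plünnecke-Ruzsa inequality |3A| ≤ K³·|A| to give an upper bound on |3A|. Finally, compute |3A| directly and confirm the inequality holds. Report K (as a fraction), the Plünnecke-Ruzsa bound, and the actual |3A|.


|A| = 5.
Step 1: Compute A + A by enumerating all 25 pairs.
A + A = {-8, -5, -2, 0, 2, 3, 4, 5, 7, 8, 10, 12, 14, 16}, so |A + A| = 14.
Step 2: Doubling constant K = |A + A|/|A| = 14/5 = 14/5 ≈ 2.8000.
Step 3: Plünnecke-Ruzsa gives |3A| ≤ K³·|A| = (2.8000)³ · 5 ≈ 109.7600.
Step 4: Compute 3A = A + A + A directly by enumerating all triples (a,b,c) ∈ A³; |3A| = 27.
Step 5: Check 27 ≤ 109.7600? Yes ✓.

K = 14/5, Plünnecke-Ruzsa bound K³|A| ≈ 109.7600, |3A| = 27, inequality holds.


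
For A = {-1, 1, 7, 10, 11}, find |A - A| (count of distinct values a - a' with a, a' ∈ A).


A - A = {a - a' : a, a' ∈ A}; |A| = 5.
Bounds: 2|A|-1 ≤ |A - A| ≤ |A|² - |A| + 1, i.e. 9 ≤ |A - A| ≤ 21.
Note: 0 ∈ A - A always (from a - a). The set is symmetric: if d ∈ A - A then -d ∈ A - A.
Enumerate nonzero differences d = a - a' with a > a' (then include -d):
Positive differences: {1, 2, 3, 4, 6, 8, 9, 10, 11, 12}
Full difference set: {0} ∪ (positive diffs) ∪ (negative diffs).
|A - A| = 1 + 2·10 = 21 (matches direct enumeration: 21).

|A - A| = 21


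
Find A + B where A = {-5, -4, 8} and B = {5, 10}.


A + B = {a + b : a ∈ A, b ∈ B}.
Enumerate all |A|·|B| = 3·2 = 6 pairs (a, b) and collect distinct sums.
a = -5: -5+5=0, -5+10=5
a = -4: -4+5=1, -4+10=6
a = 8: 8+5=13, 8+10=18
Collecting distinct sums: A + B = {0, 1, 5, 6, 13, 18}
|A + B| = 6

A + B = {0, 1, 5, 6, 13, 18}


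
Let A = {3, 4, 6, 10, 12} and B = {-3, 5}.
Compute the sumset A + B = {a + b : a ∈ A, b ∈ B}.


A + B = {a + b : a ∈ A, b ∈ B}.
Enumerate all |A|·|B| = 5·2 = 10 pairs (a, b) and collect distinct sums.
a = 3: 3+-3=0, 3+5=8
a = 4: 4+-3=1, 4+5=9
a = 6: 6+-3=3, 6+5=11
a = 10: 10+-3=7, 10+5=15
a = 12: 12+-3=9, 12+5=17
Collecting distinct sums: A + B = {0, 1, 3, 7, 8, 9, 11, 15, 17}
|A + B| = 9

A + B = {0, 1, 3, 7, 8, 9, 11, 15, 17}


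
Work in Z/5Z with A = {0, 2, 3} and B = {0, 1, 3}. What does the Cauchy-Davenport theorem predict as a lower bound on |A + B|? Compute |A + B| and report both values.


Cauchy-Davenport: |A + B| ≥ min(p, |A| + |B| - 1) for A, B nonempty in Z/pZ.
|A| = 3, |B| = 3, p = 5.
CD lower bound = min(5, 3 + 3 - 1) = min(5, 5) = 5.
Compute A + B mod 5 directly:
a = 0: 0+0=0, 0+1=1, 0+3=3
a = 2: 2+0=2, 2+1=3, 2+3=0
a = 3: 3+0=3, 3+1=4, 3+3=1
A + B = {0, 1, 2, 3, 4}, so |A + B| = 5.
Verify: 5 ≥ 5? Yes ✓.

CD lower bound = 5, actual |A + B| = 5.


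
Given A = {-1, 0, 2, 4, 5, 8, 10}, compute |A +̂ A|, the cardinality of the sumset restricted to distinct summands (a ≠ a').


Restricted sumset: A +̂ A = {a + a' : a ∈ A, a' ∈ A, a ≠ a'}.
Equivalently, take A + A and drop any sum 2a that is achievable ONLY as a + a for a ∈ A (i.e. sums representable only with equal summands).
Enumerate pairs (a, a') with a < a' (symmetric, so each unordered pair gives one sum; this covers all a ≠ a'):
  -1 + 0 = -1
  -1 + 2 = 1
  -1 + 4 = 3
  -1 + 5 = 4
  -1 + 8 = 7
  -1 + 10 = 9
  0 + 2 = 2
  0 + 4 = 4
  0 + 5 = 5
  0 + 8 = 8
  0 + 10 = 10
  2 + 4 = 6
  2 + 5 = 7
  2 + 8 = 10
  2 + 10 = 12
  4 + 5 = 9
  4 + 8 = 12
  4 + 10 = 14
  5 + 8 = 13
  5 + 10 = 15
  8 + 10 = 18
Collected distinct sums: {-1, 1, 2, 3, 4, 5, 6, 7, 8, 9, 10, 12, 13, 14, 15, 18}
|A +̂ A| = 16
(Reference bound: |A +̂ A| ≥ 2|A| - 3 for |A| ≥ 2, with |A| = 7 giving ≥ 11.)

|A +̂ A| = 16


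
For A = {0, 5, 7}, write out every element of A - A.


A - A = {a - a' : a, a' ∈ A}.
Compute a - a' for each ordered pair (a, a'):
a = 0: 0-0=0, 0-5=-5, 0-7=-7
a = 5: 5-0=5, 5-5=0, 5-7=-2
a = 7: 7-0=7, 7-5=2, 7-7=0
Collecting distinct values (and noting 0 appears from a-a):
A - A = {-7, -5, -2, 0, 2, 5, 7}
|A - A| = 7

A - A = {-7, -5, -2, 0, 2, 5, 7}


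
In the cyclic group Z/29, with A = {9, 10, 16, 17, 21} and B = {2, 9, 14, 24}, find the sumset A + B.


Work in Z/29Z: reduce every sum a + b modulo 29.
Enumerate all 20 pairs:
a = 9: 9+2=11, 9+9=18, 9+14=23, 9+24=4
a = 10: 10+2=12, 10+9=19, 10+14=24, 10+24=5
a = 16: 16+2=18, 16+9=25, 16+14=1, 16+24=11
a = 17: 17+2=19, 17+9=26, 17+14=2, 17+24=12
a = 21: 21+2=23, 21+9=1, 21+14=6, 21+24=16
Distinct residues collected: {1, 2, 4, 5, 6, 11, 12, 16, 18, 19, 23, 24, 25, 26}
|A + B| = 14 (out of 29 total residues).

A + B = {1, 2, 4, 5, 6, 11, 12, 16, 18, 19, 23, 24, 25, 26}


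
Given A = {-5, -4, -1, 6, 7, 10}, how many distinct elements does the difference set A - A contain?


A - A = {a - a' : a, a' ∈ A}; |A| = 6.
Bounds: 2|A|-1 ≤ |A - A| ≤ |A|² - |A| + 1, i.e. 11 ≤ |A - A| ≤ 31.
Note: 0 ∈ A - A always (from a - a). The set is symmetric: if d ∈ A - A then -d ∈ A - A.
Enumerate nonzero differences d = a - a' with a > a' (then include -d):
Positive differences: {1, 3, 4, 7, 8, 10, 11, 12, 14, 15}
Full difference set: {0} ∪ (positive diffs) ∪ (negative diffs).
|A - A| = 1 + 2·10 = 21 (matches direct enumeration: 21).

|A - A| = 21


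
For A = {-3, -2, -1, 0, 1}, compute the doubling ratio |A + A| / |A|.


|A| = 5.
Compute A + A by enumerating all 25 pairs.
A + A = {-6, -5, -4, -3, -2, -1, 0, 1, 2}, so |A + A| = 9.
K = |A + A| / |A| = 9/5 (already in lowest terms) ≈ 1.8000.
Reference: AP of size 5 gives K = 9/5 ≈ 1.8000; a fully generic set of size 5 gives K ≈ 3.0000.

|A| = 5, |A + A| = 9, K = 9/5.


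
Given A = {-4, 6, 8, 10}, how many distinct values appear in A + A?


A + A = {a + a' : a, a' ∈ A}; |A| = 4.
General bounds: 2|A| - 1 ≤ |A + A| ≤ |A|(|A|+1)/2, i.e. 7 ≤ |A + A| ≤ 10.
Lower bound 2|A|-1 is attained iff A is an arithmetic progression.
Enumerate sums a + a' for a ≤ a' (symmetric, so this suffices):
a = -4: -4+-4=-8, -4+6=2, -4+8=4, -4+10=6
a = 6: 6+6=12, 6+8=14, 6+10=16
a = 8: 8+8=16, 8+10=18
a = 10: 10+10=20
Distinct sums: {-8, 2, 4, 6, 12, 14, 16, 18, 20}
|A + A| = 9

|A + A| = 9


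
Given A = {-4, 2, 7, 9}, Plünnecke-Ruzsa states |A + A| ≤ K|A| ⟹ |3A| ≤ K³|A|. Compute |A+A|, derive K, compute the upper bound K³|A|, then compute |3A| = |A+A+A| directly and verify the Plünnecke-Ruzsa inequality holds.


|A| = 4.
Step 1: Compute A + A by enumerating all 16 pairs.
A + A = {-8, -2, 3, 4, 5, 9, 11, 14, 16, 18}, so |A + A| = 10.
Step 2: Doubling constant K = |A + A|/|A| = 10/4 = 10/4 ≈ 2.5000.
Step 3: Plünnecke-Ruzsa gives |3A| ≤ K³·|A| = (2.5000)³ · 4 ≈ 62.5000.
Step 4: Compute 3A = A + A + A directly by enumerating all triples (a,b,c) ∈ A³; |3A| = 20.
Step 5: Check 20 ≤ 62.5000? Yes ✓.

K = 10/4, Plünnecke-Ruzsa bound K³|A| ≈ 62.5000, |3A| = 20, inequality holds.


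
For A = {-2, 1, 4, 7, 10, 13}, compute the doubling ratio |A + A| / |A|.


|A| = 6.
Compute A + A by enumerating all 36 pairs.
A + A = {-4, -1, 2, 5, 8, 11, 14, 17, 20, 23, 26}, so |A + A| = 11.
K = |A + A| / |A| = 11/6 (already in lowest terms) ≈ 1.8333.
Reference: AP of size 6 gives K = 11/6 ≈ 1.8333; a fully generic set of size 6 gives K ≈ 3.5000.

|A| = 6, |A + A| = 11, K = 11/6.


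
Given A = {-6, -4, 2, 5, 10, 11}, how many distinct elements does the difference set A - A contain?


A - A = {a - a' : a, a' ∈ A}; |A| = 6.
Bounds: 2|A|-1 ≤ |A - A| ≤ |A|² - |A| + 1, i.e. 11 ≤ |A - A| ≤ 31.
Note: 0 ∈ A - A always (from a - a). The set is symmetric: if d ∈ A - A then -d ∈ A - A.
Enumerate nonzero differences d = a - a' with a > a' (then include -d):
Positive differences: {1, 2, 3, 5, 6, 8, 9, 11, 14, 15, 16, 17}
Full difference set: {0} ∪ (positive diffs) ∪ (negative diffs).
|A - A| = 1 + 2·12 = 25 (matches direct enumeration: 25).

|A - A| = 25


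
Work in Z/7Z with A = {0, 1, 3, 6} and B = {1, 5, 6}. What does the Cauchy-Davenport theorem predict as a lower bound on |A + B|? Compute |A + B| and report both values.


Cauchy-Davenport: |A + B| ≥ min(p, |A| + |B| - 1) for A, B nonempty in Z/pZ.
|A| = 4, |B| = 3, p = 7.
CD lower bound = min(7, 4 + 3 - 1) = min(7, 6) = 6.
Compute A + B mod 7 directly:
a = 0: 0+1=1, 0+5=5, 0+6=6
a = 1: 1+1=2, 1+5=6, 1+6=0
a = 3: 3+1=4, 3+5=1, 3+6=2
a = 6: 6+1=0, 6+5=4, 6+6=5
A + B = {0, 1, 2, 4, 5, 6}, so |A + B| = 6.
Verify: 6 ≥ 6? Yes ✓.

CD lower bound = 6, actual |A + B| = 6.
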